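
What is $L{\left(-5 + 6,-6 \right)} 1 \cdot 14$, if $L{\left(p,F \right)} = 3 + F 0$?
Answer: $42$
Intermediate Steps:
$L{\left(p,F \right)} = 3$ ($L{\left(p,F \right)} = 3 + 0 = 3$)
$L{\left(-5 + 6,-6 \right)} 1 \cdot 14 = 3 \cdot 1 \cdot 14 = 3 \cdot 14 = 42$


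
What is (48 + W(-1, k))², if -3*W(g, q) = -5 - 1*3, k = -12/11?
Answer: 23104/9 ≈ 2567.1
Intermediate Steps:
k = -12/11 (k = -12*1/11 = -12/11 ≈ -1.0909)
W(g, q) = 8/3 (W(g, q) = -(-5 - 1*3)/3 = -(-5 - 3)/3 = -⅓*(-8) = 8/3)
(48 + W(-1, k))² = (48 + 8/3)² = (152/3)² = 23104/9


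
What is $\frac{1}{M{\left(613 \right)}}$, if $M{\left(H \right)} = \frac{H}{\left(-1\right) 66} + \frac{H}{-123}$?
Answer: $- \frac{902}{12873} \approx -0.070069$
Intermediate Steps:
$M{\left(H \right)} = - \frac{21 H}{902}$ ($M{\left(H \right)} = \frac{H}{-66} + H \left(- \frac{1}{123}\right) = H \left(- \frac{1}{66}\right) - \frac{H}{123} = - \frac{H}{66} - \frac{H}{123} = - \frac{21 H}{902}$)
$\frac{1}{M{\left(613 \right)}} = \frac{1}{\left(- \frac{21}{902}\right) 613} = \frac{1}{- \frac{12873}{902}} = - \frac{902}{12873}$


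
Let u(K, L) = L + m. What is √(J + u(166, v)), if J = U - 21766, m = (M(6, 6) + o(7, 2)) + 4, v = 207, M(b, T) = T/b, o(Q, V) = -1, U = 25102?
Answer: √3547 ≈ 59.557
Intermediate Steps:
m = 4 (m = (6/6 - 1) + 4 = (6*(⅙) - 1) + 4 = (1 - 1) + 4 = 0 + 4 = 4)
J = 3336 (J = 25102 - 21766 = 3336)
u(K, L) = 4 + L (u(K, L) = L + 4 = 4 + L)
√(J + u(166, v)) = √(3336 + (4 + 207)) = √(3336 + 211) = √3547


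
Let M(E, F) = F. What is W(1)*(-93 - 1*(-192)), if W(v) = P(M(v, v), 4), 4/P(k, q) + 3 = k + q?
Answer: 198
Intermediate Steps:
P(k, q) = 4/(-3 + k + q) (P(k, q) = 4/(-3 + (k + q)) = 4/(-3 + k + q))
W(v) = 4/(1 + v) (W(v) = 4/(-3 + v + 4) = 4/(1 + v))
W(1)*(-93 - 1*(-192)) = (4/(1 + 1))*(-93 - 1*(-192)) = (4/2)*(-93 + 192) = (4*(½))*99 = 2*99 = 198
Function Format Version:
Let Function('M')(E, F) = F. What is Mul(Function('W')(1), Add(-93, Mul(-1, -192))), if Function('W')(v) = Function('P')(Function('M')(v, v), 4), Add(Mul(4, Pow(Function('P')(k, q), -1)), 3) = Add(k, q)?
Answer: 198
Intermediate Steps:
Function('P')(k, q) = Mul(4, Pow(Add(-3, k, q), -1)) (Function('P')(k, q) = Mul(4, Pow(Add(-3, Add(k, q)), -1)) = Mul(4, Pow(Add(-3, k, q), -1)))
Function('W')(v) = Mul(4, Pow(Add(1, v), -1)) (Function('W')(v) = Mul(4, Pow(Add(-3, v, 4), -1)) = Mul(4, Pow(Add(1, v), -1)))
Mul(Function('W')(1), Add(-93, Mul(-1, -192))) = Mul(Mul(4, Pow(Add(1, 1), -1)), Add(-93, Mul(-1, -192))) = Mul(Mul(4, Pow(2, -1)), Add(-93, 192)) = Mul(Mul(4, Rational(1, 2)), 99) = Mul(2, 99) = 198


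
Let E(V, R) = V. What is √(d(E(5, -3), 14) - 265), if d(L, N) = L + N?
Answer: I*√246 ≈ 15.684*I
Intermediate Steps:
√(d(E(5, -3), 14) - 265) = √((5 + 14) - 265) = √(19 - 265) = √(-246) = I*√246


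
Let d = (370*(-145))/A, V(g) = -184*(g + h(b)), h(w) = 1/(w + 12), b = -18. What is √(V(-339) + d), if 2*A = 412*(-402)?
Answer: √11888294110510/13802 ≈ 249.81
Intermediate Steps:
A = -82812 (A = (412*(-402))/2 = (½)*(-165624) = -82812)
h(w) = 1/(12 + w)
V(g) = 92/3 - 184*g (V(g) = -184*(g + 1/(12 - 18)) = -184*(g + 1/(-6)) = -184*(g - ⅙) = -184*(-⅙ + g) = 92/3 - 184*g)
d = 26825/41406 (d = (370*(-145))/(-82812) = -53650*(-1/82812) = 26825/41406 ≈ 0.64785)
√(V(-339) + d) = √((92/3 - 184*(-339)) + 26825/41406) = √((92/3 + 62376) + 26825/41406) = √(187220/3 + 26825/41406) = √(861345755/13802) = √11888294110510/13802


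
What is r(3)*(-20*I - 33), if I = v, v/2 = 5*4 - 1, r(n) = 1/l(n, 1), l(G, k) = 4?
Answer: -793/4 ≈ -198.25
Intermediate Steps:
r(n) = ¼ (r(n) = 1/4 = ¼)
v = 38 (v = 2*(5*4 - 1) = 2*(20 - 1) = 2*19 = 38)
I = 38
r(3)*(-20*I - 33) = (-20*38 - 33)/4 = (-760 - 33)/4 = (¼)*(-793) = -793/4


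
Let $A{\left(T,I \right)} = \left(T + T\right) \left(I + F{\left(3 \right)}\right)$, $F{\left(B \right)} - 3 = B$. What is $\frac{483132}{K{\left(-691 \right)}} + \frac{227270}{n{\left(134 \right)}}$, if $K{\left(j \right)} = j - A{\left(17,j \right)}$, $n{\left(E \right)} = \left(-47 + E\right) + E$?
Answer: $\frac{1747615634}{1664793} \approx 1049.8$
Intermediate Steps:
$F{\left(B \right)} = 3 + B$
$A{\left(T,I \right)} = 2 T \left(6 + I\right)$ ($A{\left(T,I \right)} = \left(T + T\right) \left(I + \left(3 + 3\right)\right) = 2 T \left(I + 6\right) = 2 T \left(6 + I\right)$)
$n{\left(E \right)} = -47 + 2 E$
$K{\left(j \right)} = -204 - 33 j$ ($K{\left(j \right)} = j - 2 \cdot 17 \left(6 + j\right) = j - \left(204 + 34 j\right) = -204 - 33 j$)
$\frac{483132}{K{\left(-691 \right)}} + \frac{227270}{n{\left(134 \right)}} = \frac{483132}{-204 - -22803} + \frac{227270}{-47 + 2 \cdot 134} = \frac{483132}{-204 + 22803} + \frac{227270}{-47 + 268} = \frac{483132}{22599} + \frac{227270}{221} = 483132 \cdot \frac{1}{22599} + 227270 \cdot \frac{1}{221} = \frac{161044}{7533} + \frac{227270}{221} = \frac{1747615634}{1664793}$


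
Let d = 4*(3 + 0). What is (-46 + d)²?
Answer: 1156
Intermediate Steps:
d = 12 (d = 4*3 = 12)
(-46 + d)² = (-46 + 12)² = (-34)² = 1156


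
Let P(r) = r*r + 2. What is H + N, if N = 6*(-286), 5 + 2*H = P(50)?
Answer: -935/2 ≈ -467.50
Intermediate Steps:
P(r) = 2 + r**2 (P(r) = r**2 + 2 = 2 + r**2)
H = 2497/2 (H = -5/2 + (2 + 50**2)/2 = -5/2 + (2 + 2500)/2 = -5/2 + (1/2)*2502 = -5/2 + 1251 = 2497/2 ≈ 1248.5)
N = -1716
H + N = 2497/2 - 1716 = -935/2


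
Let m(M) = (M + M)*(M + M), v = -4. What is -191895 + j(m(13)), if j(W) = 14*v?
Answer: -191951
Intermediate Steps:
m(M) = 4*M² (m(M) = (2*M)*(2*M) = 4*M²)
j(W) = -56 (j(W) = 14*(-4) = -56)
-191895 + j(m(13)) = -191895 - 56 = -191951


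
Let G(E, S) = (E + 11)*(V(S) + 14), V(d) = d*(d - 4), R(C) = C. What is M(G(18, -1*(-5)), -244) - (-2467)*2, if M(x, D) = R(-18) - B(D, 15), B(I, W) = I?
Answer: 5160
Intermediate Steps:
V(d) = d*(-4 + d)
G(E, S) = (11 + E)*(14 + S*(-4 + S)) (G(E, S) = (E + 11)*(S*(-4 + S) + 14) = (11 + E)*(14 + S*(-4 + S)))
M(x, D) = -18 - D
M(G(18, -1*(-5)), -244) - (-2467)*2 = (-18 - 1*(-244)) - (-2467)*2 = (-18 + 244) - 1*(-4934) = 226 + 4934 = 5160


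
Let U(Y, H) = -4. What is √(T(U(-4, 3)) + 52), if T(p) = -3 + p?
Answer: 3*√5 ≈ 6.7082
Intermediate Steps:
√(T(U(-4, 3)) + 52) = √((-3 - 4) + 52) = √(-7 + 52) = √45 = 3*√5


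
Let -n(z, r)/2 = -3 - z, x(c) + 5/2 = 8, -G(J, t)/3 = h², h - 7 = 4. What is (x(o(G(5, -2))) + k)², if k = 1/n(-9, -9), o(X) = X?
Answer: 4225/144 ≈ 29.340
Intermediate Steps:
h = 11 (h = 7 + 4 = 11)
G(J, t) = -363 (G(J, t) = -3*11² = -3*121 = -363)
x(c) = 11/2 (x(c) = -5/2 + 8 = 11/2)
n(z, r) = 6 + 2*z (n(z, r) = -2*(-3 - z) = 6 + 2*z)
k = -1/12 (k = 1/(6 + 2*(-9)) = 1/(6 - 18) = 1/(-12) = -1/12 ≈ -0.083333)
(x(o(G(5, -2))) + k)² = (11/2 - 1/12)² = (65/12)² = 4225/144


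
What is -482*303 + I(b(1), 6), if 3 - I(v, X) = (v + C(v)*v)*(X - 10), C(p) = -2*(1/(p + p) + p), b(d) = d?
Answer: -146051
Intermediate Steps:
C(p) = -1/p - 2*p (C(p) = -2*(1/(2*p) + p) = -2*(p + 1/(2*p)) = -1/p - 2*p)
I(v, X) = 3 - (-10 + X)*(v + v*(-1/v - 2*v)) (I(v, X) = 3 - (v + (-1/v - 2*v)*v)*(X - 10) = 3 - (v + v*(-1/v - 2*v))*(-10 + X) = 3 - (-10 + X)*(v + v*(-1/v - 2*v)))
-482*303 + I(b(1), 6) = -482*303 + (-7 - 20*1² + 10*1 + 6*(1 + 2*1²) - 1*6*1) = -146046 + (-7 - 20*1 + 10 + 6*(1 + 2*1) - 6) = -146046 + (-7 - 20 + 10 + 6*(1 + 2) - 6) = -146046 + (-7 - 20 + 10 + 6*3 - 6) = -146046 + (-7 - 20 + 10 + 18 - 6) = -146046 - 5 = -146051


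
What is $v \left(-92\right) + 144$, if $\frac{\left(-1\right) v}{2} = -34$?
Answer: $-6112$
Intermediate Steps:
$v = 68$ ($v = \left(-2\right) \left(-34\right) = 68$)
$v \left(-92\right) + 144 = 68 \left(-92\right) + 144 = -6256 + 144 = -6112$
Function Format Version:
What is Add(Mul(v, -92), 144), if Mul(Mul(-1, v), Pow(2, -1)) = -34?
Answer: -6112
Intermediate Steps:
v = 68 (v = Mul(-2, -34) = 68)
Add(Mul(v, -92), 144) = Add(Mul(68, -92), 144) = Add(-6256, 144) = -6112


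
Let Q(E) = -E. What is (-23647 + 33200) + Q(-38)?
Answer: 9591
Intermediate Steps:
(-23647 + 33200) + Q(-38) = (-23647 + 33200) - 1*(-38) = 9553 + 38 = 9591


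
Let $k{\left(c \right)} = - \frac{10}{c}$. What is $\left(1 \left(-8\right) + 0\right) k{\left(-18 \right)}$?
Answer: $- \frac{40}{9} \approx -4.4444$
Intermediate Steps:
$\left(1 \left(-8\right) + 0\right) k{\left(-18 \right)} = \left(1 \left(-8\right) + 0\right) \left(- \frac{10}{-18}\right) = \left(-8 + 0\right) \left(\left(-10\right) \left(- \frac{1}{18}\right)\right) = \left(-8\right) \frac{5}{9} = - \frac{40}{9}$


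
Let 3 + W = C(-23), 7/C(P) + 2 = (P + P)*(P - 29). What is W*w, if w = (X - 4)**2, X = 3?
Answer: -7163/2390 ≈ -2.9971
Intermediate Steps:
C(P) = 7/(-2 + 2*P*(-29 + P)) (C(P) = 7/(-2 + (P + P)*(P - 29)) = 7/(-2 + (2*P)*(-29 + P)) = 7/(-2 + 2*P*(-29 + P)))
W = -7163/2390 (W = -3 + 7/(2*(-1 + (-23)**2 - 29*(-23))) = -3 + 7/(2*(-1 + 529 + 667)) = -3 + (7/2)/1195 = -3 + (7/2)*(1/1195) = -3 + 7/2390 = -7163/2390 ≈ -2.9971)
w = 1 (w = (3 - 4)**2 = (-1)**2 = 1)
W*w = -7163/2390*1 = -7163/2390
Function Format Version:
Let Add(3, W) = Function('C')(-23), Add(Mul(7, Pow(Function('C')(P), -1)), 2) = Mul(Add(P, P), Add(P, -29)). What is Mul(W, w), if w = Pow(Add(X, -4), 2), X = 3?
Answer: Rational(-7163, 2390) ≈ -2.9971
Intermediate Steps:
Function('C')(P) = Mul(7, Pow(Add(-2, Mul(2, P, Add(-29, P))), -1)) (Function('C')(P) = Mul(7, Pow(Add(-2, Mul(Add(P, P), Add(P, -29))), -1)) = Mul(7, Pow(Add(-2, Mul(Mul(2, P), Add(-29, P))), -1)) = Mul(7, Pow(Add(-2, Mul(2, P, Add(-29, P))), -1)))
W = Rational(-7163, 2390) (W = Add(-3, Mul(Rational(7, 2), Pow(Add(-1, Pow(-23, 2), Mul(-29, -23)), -1))) = Add(-3, Mul(Rational(7, 2), Pow(Add(-1, 529, 667), -1))) = Add(-3, Mul(Rational(7, 2), Pow(1195, -1))) = Add(-3, Mul(Rational(7, 2), Rational(1, 1195))) = Add(-3, Rational(7, 2390)) = Rational(-7163, 2390) ≈ -2.9971)
w = 1 (w = Pow(Add(3, -4), 2) = Pow(-1, 2) = 1)
Mul(W, w) = Mul(Rational(-7163, 2390), 1) = Rational(-7163, 2390)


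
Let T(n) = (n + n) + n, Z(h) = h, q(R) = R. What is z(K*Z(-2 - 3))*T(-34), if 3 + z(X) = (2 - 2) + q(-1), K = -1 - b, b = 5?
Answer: 408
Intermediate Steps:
K = -6 (K = -1 - 1*5 = -1 - 5 = -6)
T(n) = 3*n (T(n) = 2*n + n = 3*n)
z(X) = -4 (z(X) = -3 + ((2 - 2) - 1) = -3 + (0 - 1) = -3 - 1 = -4)
z(K*Z(-2 - 3))*T(-34) = -12*(-34) = -4*(-102) = 408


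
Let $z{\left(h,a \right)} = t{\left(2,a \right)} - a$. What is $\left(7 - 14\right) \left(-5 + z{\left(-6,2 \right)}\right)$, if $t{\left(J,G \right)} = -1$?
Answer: $56$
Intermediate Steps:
$z{\left(h,a \right)} = -1 - a$
$\left(7 - 14\right) \left(-5 + z{\left(-6,2 \right)}\right) = \left(7 - 14\right) \left(-5 - 3\right) = - 7 \left(-5 - 3\right) = \left(-7\right) \left(-8\right) = 56$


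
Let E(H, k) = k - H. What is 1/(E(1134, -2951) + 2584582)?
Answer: 1/2580497 ≈ 3.8752e-7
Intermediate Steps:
1/(E(1134, -2951) + 2584582) = 1/((-2951 - 1*1134) + 2584582) = 1/((-2951 - 1134) + 2584582) = 1/(-4085 + 2584582) = 1/2580497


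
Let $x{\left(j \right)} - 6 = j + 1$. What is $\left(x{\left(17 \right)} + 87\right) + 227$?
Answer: $338$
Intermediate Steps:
$x{\left(j \right)} = 7 + j$ ($x{\left(j \right)} = 6 + \left(j + 1\right) = 6 + \left(1 + j\right) = 7 + j$)
$\left(x{\left(17 \right)} + 87\right) + 227 = \left(\left(7 + 17\right) + 87\right) + 227 = \left(24 + 87\right) + 227 = 111 + 227 = 338$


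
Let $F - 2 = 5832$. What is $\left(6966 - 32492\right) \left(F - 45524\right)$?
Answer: $1013126940$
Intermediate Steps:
$F = 5834$ ($F = 2 + 5832 = 5834$)
$\left(6966 - 32492\right) \left(F - 45524\right) = \left(6966 - 32492\right) \left(5834 - 45524\right) = \left(-25526\right) \left(-39690\right) = 1013126940$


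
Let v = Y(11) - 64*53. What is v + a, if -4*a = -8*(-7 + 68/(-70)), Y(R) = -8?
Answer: -119558/35 ≈ -3415.9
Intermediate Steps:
a = -558/35 (a = -(-2)*(-7 + 68/(-70)) = -(-2)*(-7 + 68*(-1/70)) = -(-2)*(-7 - 34/35) = -(-2)*(-279)/35 = -1/4*2232/35 = -558/35 ≈ -15.943)
v = -3400 (v = -8 - 64*53 = -8 - 3392 = -3400)
v + a = -3400 - 558/35 = -119558/35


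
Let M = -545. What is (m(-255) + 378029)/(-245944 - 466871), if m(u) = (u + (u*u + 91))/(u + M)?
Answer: -100786113/190084000 ≈ -0.53022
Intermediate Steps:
m(u) = (91 + u + u²)/(-545 + u) (m(u) = (u + (u*u + 91))/(u - 545) = (u + (u² + 91))/(-545 + u) = (u + (91 + u²))/(-545 + u) = (91 + u + u²)/(-545 + u))
(m(-255) + 378029)/(-245944 - 466871) = ((91 - 255 + (-255)²)/(-545 - 255) + 378029)/(-245944 - 466871) = ((91 - 255 + 65025)/(-800) + 378029)/(-712815) = (-1/800*64861 + 378029)*(-1/712815) = (-64861/800 + 378029)*(-1/712815) = (302358339/800)*(-1/712815) = -100786113/190084000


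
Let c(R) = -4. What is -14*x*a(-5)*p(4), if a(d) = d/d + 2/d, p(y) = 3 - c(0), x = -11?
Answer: 3234/5 ≈ 646.80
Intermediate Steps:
p(y) = 7 (p(y) = 3 - 1*(-4) = 3 + 4 = 7)
a(d) = 1 + 2/d
-14*x*a(-5)*p(4) = -14*(-11*(2 - 5)/(-5))*7 = -14*(-(-11)*(-3)/5)*7 = -14*(-11*3/5)*7 = -(-462)*7/5 = -14*(-231/5) = 3234/5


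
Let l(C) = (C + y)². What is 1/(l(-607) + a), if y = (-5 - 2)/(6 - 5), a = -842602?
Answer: -1/465606 ≈ -2.1477e-6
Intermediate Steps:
y = -7 (y = -7/1 = -7*1 = -7)
l(C) = (-7 + C)² (l(C) = (C - 7)² = (-7 + C)²)
1/(l(-607) + a) = 1/((-7 - 607)² - 842602) = 1/((-614)² - 842602) = 1/(376996 - 842602) = 1/(-465606) = -1/465606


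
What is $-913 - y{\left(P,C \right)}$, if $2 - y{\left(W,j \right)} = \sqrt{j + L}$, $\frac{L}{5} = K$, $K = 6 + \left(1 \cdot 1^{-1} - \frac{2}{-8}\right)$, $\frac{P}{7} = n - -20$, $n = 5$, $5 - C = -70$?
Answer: $-915 + \frac{\sqrt{445}}{2} \approx -904.45$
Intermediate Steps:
$C = 75$ ($C = 5 - -70 = 5 + 70 = 75$)
$P = 175$ ($P = 7 \left(5 - -20\right) = 7 \left(5 + 20\right) = 7 \cdot 25 = 175$)
$K = \frac{29}{4}$ ($K = 6 + \left(1 \cdot 1 - - \frac{1}{4}\right) = 6 + \left(1 + \frac{1}{4}\right) = 6 + \frac{5}{4} = \frac{29}{4} \approx 7.25$)
$L = \frac{145}{4}$ ($L = 5 \cdot \frac{29}{4} = \frac{145}{4} \approx 36.25$)
$y{\left(W,j \right)} = 2 - \sqrt{\frac{145}{4} + j}$ ($y{\left(W,j \right)} = 2 - \sqrt{j + \frac{145}{4}} = 2 - \sqrt{\frac{145}{4} + j}$)
$-913 - y{\left(P,C \right)} = -913 - \left(2 - \frac{\sqrt{145 + 4 \cdot 75}}{2}\right) = -913 - \left(2 - \frac{\sqrt{145 + 300}}{2}\right) = -913 - \left(2 - \frac{\sqrt{445}}{2}\right) = -915 + \frac{\sqrt{445}}{2}$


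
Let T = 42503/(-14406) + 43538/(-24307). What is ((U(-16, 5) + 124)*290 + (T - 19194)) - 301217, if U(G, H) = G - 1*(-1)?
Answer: -101130136705091/350166642 ≈ -2.8881e+5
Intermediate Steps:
U(G, H) = 1 + G (U(G, H) = G + 1 = 1 + G)
T = -1660328849/350166642 (T = 42503*(-1/14406) + 43538*(-1/24307) = -42503/14406 - 43538/24307 = -1660328849/350166642 ≈ -4.7415)
((U(-16, 5) + 124)*290 + (T - 19194)) - 301217 = (((1 - 16) + 124)*290 + (-1660328849/350166642 - 19194)) - 301217 = ((-15 + 124)*290 - 6722758855397/350166642) - 301217 = (109*290 - 6722758855397/350166642) - 301217 = (31610 - 6722758855397/350166642) - 301217 = 4346008698223/350166642 - 301217 = -101130136705091/350166642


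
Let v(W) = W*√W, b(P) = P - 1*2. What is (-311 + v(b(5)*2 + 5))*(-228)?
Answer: 70908 - 2508*√11 ≈ 62590.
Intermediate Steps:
b(P) = -2 + P (b(P) = P - 2 = -2 + P)
v(W) = W^(3/2)
(-311 + v(b(5)*2 + 5))*(-228) = (-311 + ((-2 + 5)*2 + 5)^(3/2))*(-228) = (-311 + (3*2 + 5)^(3/2))*(-228) = (-311 + (6 + 5)^(3/2))*(-228) = (-311 + 11^(3/2))*(-228) = (-311 + 11*√11)*(-228) = 70908 - 2508*√11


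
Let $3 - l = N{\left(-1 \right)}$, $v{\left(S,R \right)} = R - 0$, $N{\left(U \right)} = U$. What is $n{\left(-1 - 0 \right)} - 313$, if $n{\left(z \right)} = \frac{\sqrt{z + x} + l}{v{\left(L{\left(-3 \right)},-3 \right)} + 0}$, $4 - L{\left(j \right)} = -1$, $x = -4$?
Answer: $- \frac{943}{3} - \frac{i \sqrt{5}}{3} \approx -314.33 - 0.74536 i$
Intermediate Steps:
$L{\left(j \right)} = 5$ ($L{\left(j \right)} = 4 - -1 = 4 + 1 = 5$)
$v{\left(S,R \right)} = R$ ($v{\left(S,R \right)} = R + 0 = R$)
$l = 4$ ($l = 3 - -1 = 3 + 1 = 4$)
$n{\left(z \right)} = - \frac{4}{3} - \frac{\sqrt{-4 + z}}{3}$ ($n{\left(z \right)} = \frac{\sqrt{z - 4} + 4}{-3 + 0} = \frac{\sqrt{-4 + z} + 4}{-3} = \left(4 + \sqrt{-4 + z}\right) \left(- \frac{1}{3}\right) = - \frac{4}{3} - \frac{\sqrt{-4 + z}}{3}$)
$n{\left(-1 - 0 \right)} - 313 = \left(- \frac{4}{3} - \frac{\sqrt{-4 - 1}}{3}\right) - 313 = \left(- \frac{4}{3} - \frac{\sqrt{-5}}{3}\right) - 313 = \left(- \frac{4}{3} - \frac{i \sqrt{5}}{3}\right) - 313 = - \frac{943}{3} - \frac{i \sqrt{5}}{3}$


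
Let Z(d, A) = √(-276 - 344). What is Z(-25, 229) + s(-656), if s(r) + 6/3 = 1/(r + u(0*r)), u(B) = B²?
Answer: -1313/656 + 2*I*√155 ≈ -2.0015 + 24.9*I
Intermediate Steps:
Z(d, A) = 2*I*√155 (Z(d, A) = √(-620) = 2*I*√155)
s(r) = -2 + 1/r (s(r) = -2 + 1/(r + (0*r)²) = -2 + 1/(r + 0²) = -2 + 1/(r + 0) = -2 + 1/r)
Z(-25, 229) + s(-656) = 2*I*√155 + (-2 + 1/(-656)) = 2*I*√155 + (-2 - 1/656) = 2*I*√155 - 1313/656 = -1313/656 + 2*I*√155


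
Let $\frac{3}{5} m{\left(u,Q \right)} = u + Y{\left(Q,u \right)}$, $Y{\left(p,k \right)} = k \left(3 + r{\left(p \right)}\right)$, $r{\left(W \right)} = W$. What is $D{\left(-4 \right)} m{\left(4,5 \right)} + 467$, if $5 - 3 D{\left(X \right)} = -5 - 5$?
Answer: $767$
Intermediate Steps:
$D{\left(X \right)} = 5$ ($D{\left(X \right)} = \frac{5}{3} - \frac{-5 - 5}{3} = \frac{5}{3} - - \frac{10}{3} = \frac{5}{3} + \frac{10}{3} = 5$)
$Y{\left(p,k \right)} = k \left(3 + p\right)$
$m{\left(u,Q \right)} = \frac{5 u}{3} + \frac{5 u \left(3 + Q\right)}{3}$ ($m{\left(u,Q \right)} = \frac{5 \left(u + u \left(3 + Q\right)\right)}{3} = \frac{5 u}{3} + \frac{5 u \left(3 + Q\right)}{3}$)
$D{\left(-4 \right)} m{\left(4,5 \right)} + 467 = 5 \cdot \frac{5}{3} \cdot 4 \left(4 + 5\right) + 467 = 5 \cdot \frac{5}{3} \cdot 4 \cdot 9 + 467 = 5 \cdot 60 + 467 = 300 + 467 = 767$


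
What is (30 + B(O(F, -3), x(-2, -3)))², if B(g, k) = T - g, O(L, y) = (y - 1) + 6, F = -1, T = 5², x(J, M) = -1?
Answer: 2809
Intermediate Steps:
T = 25
O(L, y) = 5 + y (O(L, y) = (-1 + y) + 6 = 5 + y)
B(g, k) = 25 - g
(30 + B(O(F, -3), x(-2, -3)))² = (30 + (25 - (5 - 3)))² = (30 + (25 - 1*2))² = (30 + (25 - 2))² = (30 + 23)² = 53² = 2809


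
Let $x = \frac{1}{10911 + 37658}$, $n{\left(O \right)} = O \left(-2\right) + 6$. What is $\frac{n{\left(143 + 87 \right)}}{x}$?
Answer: $-22050326$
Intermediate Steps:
$n{\left(O \right)} = 6 - 2 O$ ($n{\left(O \right)} = - 2 O + 6 = 6 - 2 O$)
$x = \frac{1}{48569} \approx 2.0589 \cdot 10^{-5}$
$\frac{n{\left(143 + 87 \right)}}{x} = \left(6 - 2 \left(143 + 87\right)\right) \frac{1}{\frac{1}{48569}} = \left(6 - 460\right) 48569 = \left(-454\right) 48569 = -22050326$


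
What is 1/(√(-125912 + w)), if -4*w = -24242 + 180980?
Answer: -I*√660386/330193 ≈ -0.0024611*I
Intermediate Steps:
w = -78369/2 (w = -(-24242 + 180980)/4 = -¼*156738 = -78369/2 ≈ -39185.)
1/(√(-125912 + w)) = 1/(√(-125912 - 78369/2)) = 1/(√(-330193/2)) = 1/(I*√660386/2) = -I*√660386/330193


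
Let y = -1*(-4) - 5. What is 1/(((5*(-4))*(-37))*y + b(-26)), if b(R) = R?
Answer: -1/766 ≈ -0.0013055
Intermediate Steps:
y = -1 (y = 4 - 5 = -1)
1/(((5*(-4))*(-37))*y + b(-26)) = 1/(((5*(-4))*(-37))*(-1) - 26) = 1/(-20*(-37)*(-1) - 26) = 1/(740*(-1) - 26) = 1/(-740 - 26) = 1/(-766) = -1/766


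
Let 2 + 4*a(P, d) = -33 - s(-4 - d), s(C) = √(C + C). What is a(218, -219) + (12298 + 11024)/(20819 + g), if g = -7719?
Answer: -91303/13100 - √430/4 ≈ -12.154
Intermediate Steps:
s(C) = √2*√C (s(C) = √(2*C) = √2*√C)
a(P, d) = -35/4 - √2*√(-4 - d)/4 (a(P, d) = -½ + (-33 - √2*√(-4 - d))/4 = -½ + (-33/4 - √2*√(-4 - d)/4) = -35/4 - √2*√(-4 - d)/4)
a(218, -219) + (12298 + 11024)/(20819 + g) = (-35/4 - √(-8 - 2*(-219))/4) + (12298 + 11024)/(20819 - 7719) = (-35/4 - √(-8 + 438)/4) + 23322/13100 = (-35/4 - √430/4) + 23322*(1/13100) = (-35/4 - √430/4) + 11661/6550 = -91303/13100 - √430/4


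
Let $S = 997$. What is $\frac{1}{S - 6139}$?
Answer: $- \frac{1}{5142} \approx -0.00019448$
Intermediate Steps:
$\frac{1}{S - 6139} = \frac{1}{997 - 6139} = \frac{1}{-5142} = - \frac{1}{5142}$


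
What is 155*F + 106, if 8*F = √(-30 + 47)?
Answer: 106 + 155*√17/8 ≈ 185.89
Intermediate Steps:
F = √17/8 (F = √(-30 + 47)/8 = √17/8 ≈ 0.51539)
155*F + 106 = 155*(√17/8) + 106 = 155*√17/8 + 106 = 106 + 155*√17/8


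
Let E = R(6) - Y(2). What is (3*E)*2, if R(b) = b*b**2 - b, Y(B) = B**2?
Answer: 1236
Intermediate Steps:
R(b) = b**3 - b
E = 206 (E = (6**3 - 1*6) - 1*2**2 = (216 - 6) - 1*4 = 210 - 4 = 206)
(3*E)*2 = (3*206)*2 = 618*2 = 1236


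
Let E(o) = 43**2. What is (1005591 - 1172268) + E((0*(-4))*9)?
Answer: -164828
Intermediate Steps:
E(o) = 1849
(1005591 - 1172268) + E((0*(-4))*9) = (1005591 - 1172268) + 1849 = -166677 + 1849 = -164828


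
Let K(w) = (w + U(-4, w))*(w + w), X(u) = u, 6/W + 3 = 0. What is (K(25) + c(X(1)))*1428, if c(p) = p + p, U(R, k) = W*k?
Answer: -1782144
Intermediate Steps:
W = -2 (W = 6/(-3 + 0) = 6/(-3) = 6*(-⅓) = -2)
U(R, k) = -2*k
c(p) = 2*p
K(w) = -2*w² (K(w) = (w - 2*w)*(w + w) = (-w)*(2*w) = -2*w²)
(K(25) + c(X(1)))*1428 = (-2*25² + 2*1)*1428 = (-2*625 + 2)*1428 = (-1250 + 2)*1428 = -1248*1428 = -1782144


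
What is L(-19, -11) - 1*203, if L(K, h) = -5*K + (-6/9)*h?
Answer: -302/3 ≈ -100.67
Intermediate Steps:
L(K, h) = -5*K - 2*h/3 (L(K, h) = -5*K + (-6*⅑)*h = -5*K - 2*h/3)
L(-19, -11) - 1*203 = (-5*(-19) - ⅔*(-11)) - 1*203 = (95 + 22/3) - 203 = 307/3 - 203 = -302/3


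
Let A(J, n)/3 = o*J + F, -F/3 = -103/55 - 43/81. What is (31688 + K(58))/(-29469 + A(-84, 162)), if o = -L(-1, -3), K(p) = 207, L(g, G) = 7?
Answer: -15788025/13703267 ≈ -1.1521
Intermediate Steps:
F = 10708/1485 (F = -3*(-103/55 - 43/81) = -3*(-10708/4455) = 10708/1485 ≈ 7.2108)
o = -7 (o = -1*7 = -7)
A(J, n) = 10708/495 - 21*J (A(J, n) = 3*(-7*J + 10708/1485) = 3*(10708/1485 - 7*J) = 10708/495 - 21*J)
(31688 + K(58))/(-29469 + A(-84, 162)) = (31688 + 207)/(-29469 + (10708/495 - 21*(-84))) = 31895/(-29469 + (10708/495 + 1764)) = 31895/(-29469 + 883888/495) = 31895/(-13703267/495) = 31895*(-495/13703267) = -15788025/13703267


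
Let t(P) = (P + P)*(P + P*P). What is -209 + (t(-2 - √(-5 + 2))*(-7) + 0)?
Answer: -363 + 70*I*√3 ≈ -363.0 + 121.24*I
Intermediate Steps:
t(P) = 2*P*(P + P²) (t(P) = (2*P)*(P + P²) = 2*P*(P + P²))
-209 + (t(-2 - √(-5 + 2))*(-7) + 0) = -209 + ((2*(-2 - √(-5 + 2))²*(1 + (-2 - √(-5 + 2))))*(-7) + 0) = -209 + ((2*(-2 - √(-3))²*(1 + (-2 - √(-3))))*(-7) + 0) = -209 + ((2*(-2 - I*√3)²*(1 + (-2 - I*√3)))*(-7) + 0) = -209 + ((2*(-2 - I*√3)²*(-1 - I*√3))*(-7) + 0) = -209 + (-14*(-2 - I*√3)²*(-1 - I*√3) + 0) = -209 - 14*(-2 - I*√3)²*(-1 - I*√3)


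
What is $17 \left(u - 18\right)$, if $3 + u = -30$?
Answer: $-867$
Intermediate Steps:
$u = -33$ ($u = -3 - 30 = -33$)
$17 \left(u - 18\right) = 17 \left(-33 - 18\right) = 17 \left(-51\right) = -867$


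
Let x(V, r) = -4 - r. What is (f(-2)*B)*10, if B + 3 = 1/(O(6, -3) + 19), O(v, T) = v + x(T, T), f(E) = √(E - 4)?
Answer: -355*I*√6/12 ≈ -72.464*I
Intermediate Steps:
f(E) = √(-4 + E)
O(v, T) = -4 + v - T (O(v, T) = v + (-4 - T) = -4 + v - T)
B = -71/24 (B = -3 + 1/((-4 + 6 - 1*(-3)) + 19) = -3 + 1/((-4 + 6 + 3) + 19) = -3 + 1/(5 + 19) = -3 + 1/24 = -71/24 ≈ -2.9583)
(f(-2)*B)*10 = (√(-4 - 2)*(-71/24))*10 = (√(-6)*(-71/24))*10 = ((I*√6)*(-71/24))*10 = -71*I*√6/24*10 = -355*I*√6/12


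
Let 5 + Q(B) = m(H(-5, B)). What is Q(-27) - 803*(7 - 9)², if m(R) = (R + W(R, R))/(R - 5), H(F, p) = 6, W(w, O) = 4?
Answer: -3207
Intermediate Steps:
m(R) = (4 + R)/(-5 + R) (m(R) = (R + 4)/(R - 5) = (4 + R)/(-5 + R))
Q(B) = 5 (Q(B) = -5 + (4 + 6)/(-5 + 6) = -5 + 10/1 = -5 + 1*10 = -5 + 10 = 5)
Q(-27) - 803*(7 - 9)² = 5 - 803*(7 - 9)² = 5 - 803*(-2)² = 5 - 803*4 = 5 - 3212 = -3207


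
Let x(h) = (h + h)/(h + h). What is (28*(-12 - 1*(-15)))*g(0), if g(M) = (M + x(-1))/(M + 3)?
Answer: 28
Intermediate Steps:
x(h) = 1 (x(h) = (2*h)/((2*h)) = (2*h)*(1/(2*h)) = 1)
g(M) = (1 + M)/(3 + M) (g(M) = (M + 1)/(M + 3) = (1 + M)/(3 + M))
(28*(-12 - 1*(-15)))*g(0) = (28*(-12 - 1*(-15)))*((1 + 0)/(3 + 0)) = (28*(-12 + 15))*(1/3) = (28*3)*((⅓)*1) = 84*(⅓) = 28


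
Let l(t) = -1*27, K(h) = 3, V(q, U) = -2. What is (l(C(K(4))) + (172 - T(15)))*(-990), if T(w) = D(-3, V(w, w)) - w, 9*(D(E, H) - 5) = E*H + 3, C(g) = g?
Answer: -152460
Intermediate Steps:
D(E, H) = 16/3 + E*H/9 (D(E, H) = 5 + (E*H + 3)/9 = 5 + (3 + E*H)/9 = 5 + (⅓ + E*H/9) = 16/3 + E*H/9)
l(t) = -27
T(w) = 6 - w (T(w) = (16/3 + (⅑)*(-3)*(-2)) - w = (16/3 + ⅔) - w = 6 - w)
(l(C(K(4))) + (172 - T(15)))*(-990) = (-27 + (172 - (6 - 1*15)))*(-990) = (-27 + (172 - (6 - 15)))*(-990) = (-27 + (172 - 1*(-9)))*(-990) = (-27 + (172 + 9))*(-990) = (-27 + 181)*(-990) = 154*(-990) = -152460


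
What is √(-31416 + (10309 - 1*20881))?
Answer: 2*I*√10497 ≈ 204.91*I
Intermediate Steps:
√(-31416 + (10309 - 1*20881)) = √(-31416 + (10309 - 20881)) = √(-31416 - 10572) = √(-41988) = 2*I*√10497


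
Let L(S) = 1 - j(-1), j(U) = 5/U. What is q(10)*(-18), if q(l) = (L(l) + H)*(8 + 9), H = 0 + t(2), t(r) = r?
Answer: -2448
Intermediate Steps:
H = 2 (H = 0 + 2 = 2)
L(S) = 6 (L(S) = 1 - 5/(-1) = 1 - 5*(-1) = 1 - 1*(-5) = 1 + 5 = 6)
q(l) = 136 (q(l) = (6 + 2)*(8 + 9) = 8*17 = 136)
q(10)*(-18) = 136*(-18) = -2448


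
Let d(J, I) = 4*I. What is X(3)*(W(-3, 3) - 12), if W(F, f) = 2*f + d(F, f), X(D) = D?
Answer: 18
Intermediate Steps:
W(F, f) = 6*f (W(F, f) = 2*f + 4*f = 6*f)
X(3)*(W(-3, 3) - 12) = 3*(6*3 - 12) = 3*(18 - 12) = 3*6 = 18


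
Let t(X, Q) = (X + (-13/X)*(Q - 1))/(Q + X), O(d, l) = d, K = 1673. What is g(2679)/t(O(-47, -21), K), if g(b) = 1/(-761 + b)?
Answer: 12737/6242131 ≈ 0.0020405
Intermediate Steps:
t(X, Q) = (X - 13*(-1 + Q)/X)/(Q + X) (t(X, Q) = (X + (-13/X)*(-1 + Q))/(Q + X) = (X - 13*(-1 + Q)/X)/(Q + X))
g(2679)/t(O(-47, -21), K) = 1/((-761 + 2679)*(((13 + (-47)² - 13*1673)/((-47)*(1673 - 47))))) = 1/(1918*((-1/47*(13 + 2209 - 21749)/1626))) = 1/(1918*((-1/47*1/1626*(-19527)))) = 1/(1918*(6509/25474)) = (1/1918)*(25474/6509) = 12737/6242131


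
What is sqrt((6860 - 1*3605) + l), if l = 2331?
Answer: 7*sqrt(114) ≈ 74.740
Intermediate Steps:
sqrt((6860 - 1*3605) + l) = sqrt((6860 - 1*3605) + 2331) = sqrt((6860 - 3605) + 2331) = sqrt(3255 + 2331) = sqrt(5586) = 7*sqrt(114)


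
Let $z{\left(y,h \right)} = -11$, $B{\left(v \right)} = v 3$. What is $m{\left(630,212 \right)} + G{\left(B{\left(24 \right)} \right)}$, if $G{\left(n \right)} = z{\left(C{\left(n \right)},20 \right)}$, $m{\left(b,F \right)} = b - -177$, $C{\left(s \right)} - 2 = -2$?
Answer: $796$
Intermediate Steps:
$B{\left(v \right)} = 3 v$
$C{\left(s \right)} = 0$ ($C{\left(s \right)} = 2 - 2 = 0$)
$m{\left(b,F \right)} = 177 + b$ ($m{\left(b,F \right)} = b + 177 = 177 + b$)
$G{\left(n \right)} = -11$
$m{\left(630,212 \right)} + G{\left(B{\left(24 \right)} \right)} = \left(177 + 630\right) - 11 = 807 - 11 = 796$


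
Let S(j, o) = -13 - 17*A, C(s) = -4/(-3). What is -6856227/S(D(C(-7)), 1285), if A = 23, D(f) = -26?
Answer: 6856227/404 ≈ 16971.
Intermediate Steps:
C(s) = 4/3 (C(s) = -4*(-1/3) = 4/3)
S(j, o) = -404 (S(j, o) = -13 - 17*23 = -13 - 391 = -404)
-6856227/S(D(C(-7)), 1285) = -6856227/(-404) = -6856227*(-1/404) = 6856227/404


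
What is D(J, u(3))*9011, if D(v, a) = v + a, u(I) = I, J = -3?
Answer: 0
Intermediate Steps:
D(v, a) = a + v
D(J, u(3))*9011 = (3 - 3)*9011 = 0*9011 = 0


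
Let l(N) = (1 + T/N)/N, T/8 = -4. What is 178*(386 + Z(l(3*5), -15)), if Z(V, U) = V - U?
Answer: 16057024/225 ≈ 71365.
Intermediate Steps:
T = -32 (T = 8*(-4) = -32)
l(N) = (1 - 32/N)/N
178*(386 + Z(l(3*5), -15)) = 178*(386 + ((-32 + 3*5)/(3*5)**2 - 1*(-15))) = 178*(386 + ((-32 + 15)/15**2 + 15)) = 178*(386 + ((1/225)*(-17) + 15)) = 178*(386 + (-17/225 + 15)) = 178*(386 + 3358/225) = 178*(90208/225) = 16057024/225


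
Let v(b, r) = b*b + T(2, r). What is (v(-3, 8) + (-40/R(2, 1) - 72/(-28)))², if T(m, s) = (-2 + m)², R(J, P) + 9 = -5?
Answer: 10201/49 ≈ 208.18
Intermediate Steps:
R(J, P) = -14 (R(J, P) = -9 - 5 = -14)
v(b, r) = b² (v(b, r) = b*b + (-2 + 2)² = b² + 0² = b² + 0 = b²)
(v(-3, 8) + (-40/R(2, 1) - 72/(-28)))² = ((-3)² + (-40/(-14) - 72/(-28)))² = (9 + (-40*(-1/14) - 72*(-1/28)))² = (9 + (20/7 + 18/7))² = (9 + 38/7)² = (101/7)² = 10201/49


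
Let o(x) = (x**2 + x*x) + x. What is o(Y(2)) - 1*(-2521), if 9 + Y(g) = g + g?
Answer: 2566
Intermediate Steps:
Y(g) = -9 + 2*g (Y(g) = -9 + (g + g) = -9 + 2*g)
o(x) = x + 2*x**2 (o(x) = (x**2 + x**2) + x = 2*x**2 + x = x + 2*x**2)
o(Y(2)) - 1*(-2521) = (-9 + 2*2)*(1 + 2*(-9 + 2*2)) - 1*(-2521) = (-9 + 4)*(1 + 2*(-9 + 4)) + 2521 = -5*(1 + 2*(-5)) + 2521 = -5*(1 - 10) + 2521 = -5*(-9) + 2521 = 45 + 2521 = 2566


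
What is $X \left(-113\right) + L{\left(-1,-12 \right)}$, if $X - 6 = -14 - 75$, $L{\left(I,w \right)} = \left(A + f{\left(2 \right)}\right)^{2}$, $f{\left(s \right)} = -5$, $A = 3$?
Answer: $9383$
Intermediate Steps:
$L{\left(I,w \right)} = 4$ ($L{\left(I,w \right)} = \left(3 - 5\right)^{2} = \left(-2\right)^{2} = 4$)
$X = -83$ ($X = 6 - 89 = -83$)
$X \left(-113\right) + L{\left(-1,-12 \right)} = \left(-83\right) \left(-113\right) + 4 = 9379 + 4 = 9383$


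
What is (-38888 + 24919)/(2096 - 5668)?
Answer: 13969/3572 ≈ 3.9107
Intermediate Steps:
(-38888 + 24919)/(2096 - 5668) = -13969/(-3572) = -13969*(-1/3572) = 13969/3572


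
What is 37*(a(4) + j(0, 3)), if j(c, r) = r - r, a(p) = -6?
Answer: -222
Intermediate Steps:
j(c, r) = 0
37*(a(4) + j(0, 3)) = 37*(-6 + 0) = 37*(-6) = -222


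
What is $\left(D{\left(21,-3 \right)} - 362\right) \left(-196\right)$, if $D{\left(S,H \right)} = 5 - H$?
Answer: $69384$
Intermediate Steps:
$\left(D{\left(21,-3 \right)} - 362\right) \left(-196\right) = \left(\left(5 - -3\right) - 362\right) \left(-196\right) = \left(\left(5 + 3\right) - 362\right) \left(-196\right) = \left(8 - 362\right) \left(-196\right) = \left(-354\right) \left(-196\right) = 69384$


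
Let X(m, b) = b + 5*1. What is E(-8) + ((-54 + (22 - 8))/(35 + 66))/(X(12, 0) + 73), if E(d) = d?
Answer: -31532/3939 ≈ -8.0051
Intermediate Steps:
X(m, b) = 5 + b (X(m, b) = b + 5 = 5 + b)
E(-8) + ((-54 + (22 - 8))/(35 + 66))/(X(12, 0) + 73) = -8 + ((-54 + (22 - 8))/(35 + 66))/((5 + 0) + 73) = -8 + ((-54 + 14)/101)/(5 + 73) = -8 + (-40*1/101)/78 = -8 + (1/78)*(-40/101) = -8 - 20/3939 = -31532/3939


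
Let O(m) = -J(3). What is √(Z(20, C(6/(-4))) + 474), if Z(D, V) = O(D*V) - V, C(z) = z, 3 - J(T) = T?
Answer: √1902/2 ≈ 21.806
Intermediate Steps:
J(T) = 3 - T
O(m) = 0 (O(m) = -(3 - 1*3) = -(3 - 3) = -1*0 = 0)
Z(D, V) = -V (Z(D, V) = 0 - V = -V)
√(Z(20, C(6/(-4))) + 474) = √(-6/(-4) + 474) = √(-6*(-1)/4 + 474) = √(-1*(-3/2) + 474) = √(3/2 + 474) = √(951/2) = √1902/2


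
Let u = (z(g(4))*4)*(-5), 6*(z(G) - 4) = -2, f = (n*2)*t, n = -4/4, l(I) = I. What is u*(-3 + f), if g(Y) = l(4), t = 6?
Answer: 1100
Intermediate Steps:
g(Y) = 4
n = -1 (n = -4*1/4 = -1)
f = -12 (f = -1*2*6 = -2*6 = -12)
z(G) = 11/3 (z(G) = 4 + (1/6)*(-2) = 4 - 1/3 = 11/3)
u = -220/3 (u = ((11/3)*4)*(-5) = (44/3)*(-5) = -220/3 ≈ -73.333)
u*(-3 + f) = -220*(-3 - 12)/3 = -220/3*(-15) = 1100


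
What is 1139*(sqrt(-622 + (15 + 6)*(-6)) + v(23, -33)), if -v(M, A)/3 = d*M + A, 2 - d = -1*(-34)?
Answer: 2627673 + 2278*I*sqrt(187) ≈ 2.6277e+6 + 31151.0*I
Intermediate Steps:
d = -32 (d = 2 - (-1)*(-34) = 2 - 1*34 = 2 - 34 = -32)
v(M, A) = -3*A + 96*M (v(M, A) = -3*(-32*M + A) = -3*(A - 32*M) = -3*A + 96*M)
1139*(sqrt(-622 + (15 + 6)*(-6)) + v(23, -33)) = 1139*(sqrt(-622 + (15 + 6)*(-6)) + (-3*(-33) + 96*23)) = 1139*(sqrt(-622 + 21*(-6)) + (99 + 2208)) = 1139*(sqrt(-622 - 126) + 2307) = 1139*(sqrt(-748) + 2307) = 1139*(2*I*sqrt(187) + 2307) = 1139*(2307 + 2*I*sqrt(187)) = 2627673 + 2278*I*sqrt(187)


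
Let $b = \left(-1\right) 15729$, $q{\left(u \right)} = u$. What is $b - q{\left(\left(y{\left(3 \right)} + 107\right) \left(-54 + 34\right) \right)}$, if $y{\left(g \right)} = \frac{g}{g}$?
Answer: $-13569$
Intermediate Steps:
$y{\left(g \right)} = 1$
$b = -15729$
$b - q{\left(\left(y{\left(3 \right)} + 107\right) \left(-54 + 34\right) \right)} = -15729 - \left(1 + 107\right) \left(-54 + 34\right) = -15729 - 108 \left(-20\right) = -15729 - -2160 = -15729 + 2160 = -13569$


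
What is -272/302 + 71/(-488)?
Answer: -77089/73688 ≈ -1.0462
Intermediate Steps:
-272/302 + 71/(-488) = -272*1/302 + 71*(-1/488) = -136/151 - 71/488 = -77089/73688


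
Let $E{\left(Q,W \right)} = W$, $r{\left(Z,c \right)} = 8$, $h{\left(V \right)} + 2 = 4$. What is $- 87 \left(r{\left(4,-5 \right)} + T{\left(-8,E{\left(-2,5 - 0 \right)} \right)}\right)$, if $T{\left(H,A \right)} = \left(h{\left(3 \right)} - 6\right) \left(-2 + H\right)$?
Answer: $-4176$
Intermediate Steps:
$h{\left(V \right)} = 2$ ($h{\left(V \right)} = -2 + 4 = 2$)
$T{\left(H,A \right)} = 8 - 4 H$ ($T{\left(H,A \right)} = \left(2 - 6\right) \left(-2 + H\right) = - 4 \left(-2 + H\right) = 8 - 4 H$)
$- 87 \left(r{\left(4,-5 \right)} + T{\left(-8,E{\left(-2,5 - 0 \right)} \right)}\right) = - 87 \left(8 + \left(8 - -32\right)\right) = - 87 \left(8 + \left(8 + 32\right)\right) = - 87 \left(8 + 40\right) = \left(-87\right) 48 = -4176$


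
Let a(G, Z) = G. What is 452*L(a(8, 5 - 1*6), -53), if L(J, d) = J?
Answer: 3616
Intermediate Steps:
452*L(a(8, 5 - 1*6), -53) = 452*8 = 3616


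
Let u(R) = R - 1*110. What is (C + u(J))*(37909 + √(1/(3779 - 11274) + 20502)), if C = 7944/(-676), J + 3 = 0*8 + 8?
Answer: -747982479/169 - 19731*√1151700355055/1266655 ≈ -4.4426e+6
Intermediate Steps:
J = 5 (J = -3 + (0*8 + 8) = -3 + (0 + 8) = -3 + 8 = 5)
u(R) = -110 + R (u(R) = R - 110 = -110 + R)
C = -1986/169 (C = 7944*(-1/676) = -1986/169 ≈ -11.751)
(C + u(J))*(37909 + √(1/(3779 - 11274) + 20502)) = (-1986/169 + (-110 + 5))*(37909 + √(1/(3779 - 11274) + 20502)) = (-1986/169 - 105)*(37909 + √(1/(-7495) + 20502)) = -19731*(37909 + √(-1/7495 + 20502))/169 = -19731*(37909 + √(153662489/7495))/169 = -19731*(37909 + √1151700355055/7495)/169 = -747982479/169 - 19731*√1151700355055/1266655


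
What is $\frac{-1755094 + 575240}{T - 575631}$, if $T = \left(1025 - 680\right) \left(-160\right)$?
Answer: $\frac{1179854}{630831} \approx 1.8703$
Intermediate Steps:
$T = -55200$ ($T = 345 \left(-160\right) = -55200$)
$\frac{-1755094 + 575240}{T - 575631} = \frac{-1755094 + 575240}{-55200 - 575631} = - \frac{1179854}{-630831} = \left(-1179854\right) \left(- \frac{1}{630831}\right) = \frac{1179854}{630831}$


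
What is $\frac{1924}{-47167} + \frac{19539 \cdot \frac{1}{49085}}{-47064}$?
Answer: $- \frac{1481874702191}{36320735155160} \approx -0.0408$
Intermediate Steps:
$\frac{1924}{-47167} + \frac{19539 \cdot \frac{1}{49085}}{-47064} = 1924 \left(- \frac{1}{47167}\right) + 19539 \cdot \frac{1}{49085} \left(- \frac{1}{47064}\right) = - \frac{1924}{47167} + \frac{19539}{49085} \left(- \frac{1}{47064}\right) = - \frac{1924}{47167} - \frac{6513}{770045480} = - \frac{1481874702191}{36320735155160}$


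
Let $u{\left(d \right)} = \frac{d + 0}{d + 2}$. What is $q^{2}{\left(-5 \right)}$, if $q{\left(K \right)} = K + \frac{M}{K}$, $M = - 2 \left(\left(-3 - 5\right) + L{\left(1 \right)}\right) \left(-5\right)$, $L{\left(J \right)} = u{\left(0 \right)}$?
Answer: $121$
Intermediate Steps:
$u{\left(d \right)} = \frac{d}{2 + d}$
$L{\left(J \right)} = 0$ ($L{\left(J \right)} = \frac{0}{2 + 0} = \frac{0}{2} = 0 \cdot \frac{1}{2} = 0$)
$M = -80$ ($M = - 2 \left(\left(-3 - 5\right) + 0\right) \left(-5\right) = - 2 \left(-8 + 0\right) \left(-5\right) = \left(-2\right) \left(-8\right) \left(-5\right) = 16 \left(-5\right) = -80$)
$q{\left(K \right)} = K - \frac{80}{K}$
$q^{2}{\left(-5 \right)} = \left(-5 - \frac{80}{-5}\right)^{2} = \left(-5 - -16\right)^{2} = \left(-5 + 16\right)^{2} = 11^{2} = 121$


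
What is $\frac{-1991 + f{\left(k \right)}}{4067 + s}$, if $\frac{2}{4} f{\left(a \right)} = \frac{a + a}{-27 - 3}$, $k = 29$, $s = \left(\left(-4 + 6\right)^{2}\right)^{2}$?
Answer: $- \frac{29923}{61245} \approx -0.48858$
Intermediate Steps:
$s = 16$ ($s = \left(2^{2}\right)^{2} = 4^{2} = 16$)
$f{\left(a \right)} = - \frac{2 a}{15}$ ($f{\left(a \right)} = 2 \frac{a + a}{-27 - 3} = 2 \frac{2 a}{-30} = 2 \cdot 2 a \left(- \frac{1}{30}\right) = 2 \left(- \frac{a}{15}\right) = - \frac{2 a}{15}$)
$\frac{-1991 + f{\left(k \right)}}{4067 + s} = \frac{-1991 - \frac{58}{15}}{4067 + 16} = \frac{-1991 - \frac{58}{15}}{4083} = \left(- \frac{29923}{15}\right) \frac{1}{4083} = - \frac{29923}{61245}$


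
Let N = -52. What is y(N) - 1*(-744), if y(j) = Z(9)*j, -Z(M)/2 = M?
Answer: 1680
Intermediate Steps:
Z(M) = -2*M
y(j) = -18*j (y(j) = (-2*9)*j = -18*j)
y(N) - 1*(-744) = -18*(-52) - 1*(-744) = 936 + 744 = 1680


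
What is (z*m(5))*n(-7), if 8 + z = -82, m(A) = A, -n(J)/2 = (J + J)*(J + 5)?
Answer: 25200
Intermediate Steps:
n(J) = -4*J*(5 + J) (n(J) = -2*(J + J)*(J + 5) = -2*2*J*(5 + J) = -4*J*(5 + J))
z = -90 (z = -8 - 82 = -90)
(z*m(5))*n(-7) = (-90*5)*(-4*(-7)*(5 - 7)) = -(-1800)*(-7)*(-2) = -450*(-56) = 25200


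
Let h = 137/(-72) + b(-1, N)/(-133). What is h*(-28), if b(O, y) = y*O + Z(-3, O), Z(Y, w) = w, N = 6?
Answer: 17717/342 ≈ 51.804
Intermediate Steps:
b(O, y) = O + O*y (b(O, y) = y*O + O = O*y + O = O + O*y)
h = -2531/1368 (h = 137/(-72) - (1 + 6)/(-133) = 137*(-1/72) - 1*7*(-1/133) = -137/72 - 7*(-1/133) = -137/72 + 1/19 = -2531/1368 ≈ -1.8501)
h*(-28) = -2531/1368*(-28) = 17717/342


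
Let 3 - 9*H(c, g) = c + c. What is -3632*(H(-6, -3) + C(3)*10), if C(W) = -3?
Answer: 308720/3 ≈ 1.0291e+5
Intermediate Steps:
H(c, g) = ⅓ - 2*c/9 (H(c, g) = ⅓ - (c + c)/9 = ⅓ - 2*c/9)
-3632*(H(-6, -3) + C(3)*10) = -3632*((⅓ - 2/9*(-6)) - 3*10) = -3632*((⅓ + 4/3) - 30) = -3632*(5/3 - 30) = -3632*(-85/3) = 308720/3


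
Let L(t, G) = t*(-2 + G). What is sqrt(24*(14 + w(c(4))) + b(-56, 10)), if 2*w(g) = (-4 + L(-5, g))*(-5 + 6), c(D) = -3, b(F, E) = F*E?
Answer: 2*sqrt(7) ≈ 5.2915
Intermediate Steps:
b(F, E) = E*F
w(g) = 3 - 5*g/2 (w(g) = ((-4 - 5*(-2 + g))*(-5 + 6))/2 = ((-4 + (10 - 5*g))*1)/2 = ((6 - 5*g)*1)/2 = (6 - 5*g)/2 = 3 - 5*g/2)
sqrt(24*(14 + w(c(4))) + b(-56, 10)) = sqrt(24*(14 + (3 - 5/2*(-3))) + 10*(-56)) = sqrt(24*(14 + (3 + 15/2)) - 560) = sqrt(24*(14 + 21/2) - 560) = sqrt(24*(49/2) - 560) = sqrt(588 - 560) = sqrt(28) = 2*sqrt(7)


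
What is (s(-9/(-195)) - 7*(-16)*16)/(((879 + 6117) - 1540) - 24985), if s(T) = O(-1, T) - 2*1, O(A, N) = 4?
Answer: -1794/19529 ≈ -0.091863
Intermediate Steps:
s(T) = 2 (s(T) = 4 - 2*1 = 4 - 2 = 2)
(s(-9/(-195)) - 7*(-16)*16)/(((879 + 6117) - 1540) - 24985) = (2 - 7*(-16)*16)/(((879 + 6117) - 1540) - 24985) = (2 + 112*16)/((6996 - 1540) - 24985) = (2 + 1792)/(5456 - 24985) = 1794/(-19529) = 1794*(-1/19529) = -1794/19529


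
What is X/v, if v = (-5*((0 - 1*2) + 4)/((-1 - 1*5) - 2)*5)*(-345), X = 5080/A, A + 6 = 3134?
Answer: -508/674475 ≈ -0.00075318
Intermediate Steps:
A = 3128 (A = -6 + 3134 = 3128)
X = 635/391 (X = 5080/3128 = 5080*(1/3128) = 635/391 ≈ 1.6240)
v = -8625/4 (v = (-5*((0 - 2) + 4)/((-1 - 5) - 2)*5)*(-345) = (-5*(-2 + 4)/(-6 - 2)*5)*(-345) = (-10/(-8)*5)*(-345) = (-10*(-1)/8*5)*(-345) = (-5*(-1/4)*5)*(-345) = ((5/4)*5)*(-345) = (25/4)*(-345) = -8625/4 ≈ -2156.3)
X/v = 635/(391*(-8625/4)) = (635/391)*(-4/8625) = -508/674475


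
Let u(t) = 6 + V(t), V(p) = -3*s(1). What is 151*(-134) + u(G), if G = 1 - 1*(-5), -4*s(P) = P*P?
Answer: -80909/4 ≈ -20227.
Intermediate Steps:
s(P) = -P²/4 (s(P) = -P*P/4 = -P²/4)
G = 6 (G = 1 + 5 = 6)
V(p) = ¾ (V(p) = -(-3)*1²/4 = -(-3)/4 = -3*(-¼) = ¾)
u(t) = 27/4 (u(t) = 6 + ¾ = 27/4)
151*(-134) + u(G) = 151*(-134) + 27/4 = -20234 + 27/4 = -80909/4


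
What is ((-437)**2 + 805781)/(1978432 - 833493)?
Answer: 996750/1144939 ≈ 0.87057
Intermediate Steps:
((-437)**2 + 805781)/(1978432 - 833493) = (190969 + 805781)/1144939 = 996750*(1/1144939) = 996750/1144939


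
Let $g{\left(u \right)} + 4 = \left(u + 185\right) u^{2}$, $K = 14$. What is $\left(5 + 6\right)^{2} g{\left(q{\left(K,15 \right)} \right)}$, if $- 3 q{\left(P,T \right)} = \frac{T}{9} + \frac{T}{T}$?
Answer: $\frac{12478972}{729} \approx 17118.0$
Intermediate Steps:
$q{\left(P,T \right)} = - \frac{1}{3} - \frac{T}{27}$ ($q{\left(P,T \right)} = - \frac{\frac{T}{9} + \frac{T}{T}}{3} = - \frac{T \frac{1}{9} + 1}{3} = - \frac{\frac{T}{9} + 1}{3} = - \frac{1 + \frac{T}{9}}{3} = - \frac{1}{3} - \frac{T}{27}$)
$g{\left(u \right)} = -4 + u^{2} \left(185 + u\right)$ ($g{\left(u \right)} = -4 + \left(u + 185\right) u^{2} = -4 + \left(185 + u\right) u^{2} = -4 + u^{2} \left(185 + u\right)$)
$\left(5 + 6\right)^{2} g{\left(q{\left(K,15 \right)} \right)} = \left(5 + 6\right)^{2} \left(-4 + \left(- \frac{1}{3} - \frac{5}{9}\right)^{3} + 185 \left(- \frac{1}{3} - \frac{5}{9}\right)^{2}\right) = 11^{2} \left(-4 + \left(- \frac{1}{3} - \frac{5}{9}\right)^{3} + 185 \left(- \frac{1}{3} - \frac{5}{9}\right)^{2}\right) = 121 \left(-4 + \left(- \frac{8}{9}\right)^{3} + 185 \left(- \frac{8}{9}\right)^{2}\right) = 121 \left(-4 - \frac{512}{729} + 185 \cdot \frac{64}{81}\right) = 121 \left(-4 - \frac{512}{729} + \frac{11840}{81}\right) = 121 \cdot \frac{103132}{729} = \frac{12478972}{729}$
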